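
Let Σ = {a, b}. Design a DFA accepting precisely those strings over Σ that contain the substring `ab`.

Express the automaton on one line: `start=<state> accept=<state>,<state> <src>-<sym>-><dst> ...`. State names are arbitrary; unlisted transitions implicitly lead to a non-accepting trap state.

States q0..q1 record the length of the longest prefix of `ab` that matches the current input suffix. Reaching q2 means `ab` has been seen, and we stay there forever. Accept from q2.
        a   b  
>  q0   q1  q0 
   q1   q1  q2 
 * q2   q2  q2 
(> = start, * = accepting)

start=q0 accept=q2 q0-a->q1 q0-b->q0 q1-a->q1 q1-b->q2 q2-a->q2 q2-b->q2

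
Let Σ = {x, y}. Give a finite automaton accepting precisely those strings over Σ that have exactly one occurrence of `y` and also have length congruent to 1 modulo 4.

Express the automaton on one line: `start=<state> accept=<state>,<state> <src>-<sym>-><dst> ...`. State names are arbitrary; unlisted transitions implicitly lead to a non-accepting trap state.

Build one automaton per condition and run them in lockstep. The first has 3 states tracking the count of `y`s, saturating at 2; the second has 4 states tracking the input length modulo 4. A product state is a pair (one from each), accepting exactly when both do.
With 12 states:
       x  y 
>  A   B  C 
   B   D  E 
 * C   E  F 
   D   G  H 
   E   H  I 
   F   I  I 
   G   A  J 
   H   J  K 
   I   K  K 
   J   C  L 
   K   L  L 
   L   F  F 
(> = start, * = accepting)

start=A accept=C A-x->B A-y->C B-x->D B-y->E C-x->E C-y->F D-x->G D-y->H E-x->H E-y->I F-x->I F-y->I G-x->A G-y->J H-x->J H-y->K I-x->K I-y->K J-x->C J-y->L K-x->L K-y->L L-x->F L-y->F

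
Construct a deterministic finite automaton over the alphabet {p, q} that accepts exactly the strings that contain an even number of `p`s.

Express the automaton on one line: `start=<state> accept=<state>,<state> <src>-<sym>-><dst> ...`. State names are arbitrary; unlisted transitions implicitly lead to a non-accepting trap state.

start=A accept=A A-p->B A-q->A B-p->A B-q->B

Keep the running count of `p`s modulo 2: each `p` advances along the cycle A → B → A while other symbols loop. Accept at A.
With 2 states:
       p  q 
>* A   B  A 
   B   A  B 
(> = start, * = accepting)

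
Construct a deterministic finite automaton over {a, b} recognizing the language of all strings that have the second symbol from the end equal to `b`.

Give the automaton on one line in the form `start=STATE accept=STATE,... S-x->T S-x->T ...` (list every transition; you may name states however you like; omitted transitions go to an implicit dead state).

start=S0 accept=S5,S6 S0-a->S1 S0-b->S2 S1-a->S3 S1-b->S4 S2-a->S5 S2-b->S6 S3-a->S3 S3-b->S4 S4-a->S5 S4-b->S6 S5-a->S3 S5-b->S4 S6-a->S5 S6-b->S6

Because acceptance depends on a position counted from the end, the machine has to buffer the most recent 2 symbols. Make each state the string of the last up-to-2 symbols read; on input `x` shift the window left and append `x`. Accept when the buffered window has length 2 and begins with `b`.
7 states suffice.
        a   b  
>  S0   S1  S2 
   S1   S3  S4 
   S2   S5  S6 
   S3   S3  S4 
   S4   S5  S6 
 * S5   S3  S4 
 * S6   S5  S6 
(> = start, * = accepting)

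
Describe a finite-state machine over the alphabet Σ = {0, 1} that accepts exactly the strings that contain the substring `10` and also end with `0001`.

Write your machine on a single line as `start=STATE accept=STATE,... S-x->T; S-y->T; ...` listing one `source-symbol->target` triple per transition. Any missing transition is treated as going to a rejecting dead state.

start=A; accept=K; A-0->B; A-1->C; B-0->D; B-1->C; C-0->E; C-1->C; D-0->F; D-1->C; E-0->G; E-1->H; F-0->F; F-1->I; G-0->J; G-1->H; H-0->E; H-1->H; I-0->E; I-1->C; J-0->J; J-1->K; K-0->E; K-1->H

Handle the two conditions separately and then intersect. The first has 3 states tracking whether and how much of `10` has been seen; the second has 5 states tracking how much of the suffix `0001` has currently been matched. A product state is a pair (one from each), accepting exactly when both do.
An 11-state machine:
       0  1 
>  A   B  C 
   B   D  C 
   C   E  C 
   D   F  C 
   E   G  H 
   F   F  I 
   G   J  H 
   H   E  H 
   I   E  C 
   J   J  K 
 * K   E  H 
(> = start, * = accepting)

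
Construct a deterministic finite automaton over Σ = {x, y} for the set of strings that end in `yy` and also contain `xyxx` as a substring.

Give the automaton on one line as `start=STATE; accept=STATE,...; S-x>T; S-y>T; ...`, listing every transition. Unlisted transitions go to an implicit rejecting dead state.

start=s0; accept=s6; s0-x>s1; s0-y>s0; s1-x>s1; s1-y>s2; s2-x>s3; s2-y>s0; s3-x>s4; s3-y>s2; s4-x>s4; s4-y>s5; s5-x>s4; s5-y>s6; s6-x>s4; s6-y>s6

Run two small machines in parallel and take their product. One (3 states) tracks how much of the suffix `yy` has currently been matched; the other (5 states) tracks whether and how much of `xyxx` has been seen. Each combined state is a pair, one component from each; accept when both components accept. Minimizing collapses redundant product states.
7 states suffice.
        x   y  
>  s0   s1  s0 
   s1   s1  s2 
   s2   s3  s0 
   s3   s4  s2 
   s4   s4  s5 
   s5   s4  s6 
 * s6   s4  s6 
(> = start, * = accepting)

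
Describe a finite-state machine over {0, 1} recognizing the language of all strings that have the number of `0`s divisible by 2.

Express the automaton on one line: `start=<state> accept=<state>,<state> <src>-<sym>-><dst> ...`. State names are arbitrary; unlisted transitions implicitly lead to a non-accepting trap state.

start=s0 accept=s0 s0-0->s1 s0-1->s0 s1-0->s0 s1-1->s1

Keep the running count of `0`s modulo 2: each `0` advances along the cycle s0 → s1 → s0 while other symbols loop. Accept at s0.
A 2-state machine:
        0   1  
>* s0   s1  s0 
   s1   s0  s1 
(> = start, * = accepting)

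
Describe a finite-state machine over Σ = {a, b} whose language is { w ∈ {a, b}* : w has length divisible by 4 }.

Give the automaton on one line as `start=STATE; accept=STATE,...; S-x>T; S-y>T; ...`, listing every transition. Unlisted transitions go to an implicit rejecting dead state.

start=S0; accept=S0; S0-a>S1; S0-b>S1; S1-a>S2; S1-b>S2; S2-a>S3; S2-b>S3; S3-a>S0; S3-b>S0

Count input length modulo 4: every symbol advances one step around the cycle S0 → S1 → S2 → S3 → S0. Accept at S0.
With 4 states:
        a   b  
>* S0   S1  S1 
   S1   S2  S2 
   S2   S3  S3 
   S3   S0  S0 
(> = start, * = accepting)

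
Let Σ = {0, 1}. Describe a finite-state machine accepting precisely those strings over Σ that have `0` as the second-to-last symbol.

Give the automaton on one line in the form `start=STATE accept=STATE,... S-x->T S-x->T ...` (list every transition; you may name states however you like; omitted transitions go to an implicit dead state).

A DFA must remember the last 2 symbols (since which symbol is second-to-last isn't known until the input ends). Use one state per possible window of the last ≤2 symbols; accept from those whose window starts with `0`.
7 states suffice.
       0  1 
>  A   B  C 
   B   D  E 
   C   F  G 
 * D   D  E 
 * E   F  G 
   F   D  E 
   G   F  G 
(> = start, * = accepting)

start=A accept=D,E A-0->B A-1->C B-0->D B-1->E C-0->F C-1->G D-0->D D-1->E E-0->F E-1->G F-0->D F-1->E G-0->F G-1->G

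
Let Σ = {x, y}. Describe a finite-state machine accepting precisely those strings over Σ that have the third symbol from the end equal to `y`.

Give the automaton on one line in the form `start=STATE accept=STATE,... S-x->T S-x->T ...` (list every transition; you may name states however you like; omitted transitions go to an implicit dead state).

A DFA must remember the last 3 symbols (since which symbol is third-to-last isn't known until the input ends). Use one state per possible window of the last ≤3 symbols; accept from those whose window starts with `y`.
15 states suffice.
       x  y 
>  A   B  C 
   B   D  E 
   C   F  G 
   D   H  I 
   E   J  K 
   F   L  M 
   G   N  O 
   H   H  I 
   I   J  K 
   J   L  M 
   K   N  O 
 * L   H  I 
 * M   J  K 
 * N   L  M 
 * O   N  O 
(> = start, * = accepting)

start=A accept=L,M,N,O A-x->B A-y->C B-x->D B-y->E C-x->F C-y->G D-x->H D-y->I E-x->J E-y->K F-x->L F-y->M G-x->N G-y->O H-x->H H-y->I I-x->J I-y->K J-x->L J-y->M K-x->N K-y->O L-x->H L-y->I M-x->J M-y->K N-x->L N-y->M O-x->N O-y->O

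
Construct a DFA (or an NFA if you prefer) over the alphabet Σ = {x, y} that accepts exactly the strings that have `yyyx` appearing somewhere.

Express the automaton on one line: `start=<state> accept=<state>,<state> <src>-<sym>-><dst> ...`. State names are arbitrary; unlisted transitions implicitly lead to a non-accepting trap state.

States q0..q3 record the length of the longest prefix of `yyyx` that matches the current input suffix. Reaching q4 means `yyyx` has been seen, and we stay there forever. Accept from q4.
A 5-state machine:
        x   y  
>  q0   q0  q1 
   q1   q0  q2 
   q2   q0  q3 
   q3   q4  q3 
 * q4   q4  q4 
(> = start, * = accepting)

start=q0 accept=q4 q0-x->q0 q0-y->q1 q1-x->q0 q1-y->q2 q2-x->q0 q2-y->q3 q3-x->q4 q3-y->q3 q4-x->q4 q4-y->q4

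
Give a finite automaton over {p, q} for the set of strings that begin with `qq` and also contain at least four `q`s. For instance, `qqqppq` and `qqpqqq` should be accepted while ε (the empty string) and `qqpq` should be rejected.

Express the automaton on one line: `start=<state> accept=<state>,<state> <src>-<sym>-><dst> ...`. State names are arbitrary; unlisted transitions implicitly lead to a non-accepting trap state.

Run two small machines in parallel and take their product. One (4 states) tracks whether the input so far still matches the prefix `qq`; the other (6 states) tracks the count of `q`s, saturating at 5. Each combined state is a pair, one component from each; accept when both components accept.
12 states suffice.
          p    q  
>  S0     S1   S2 
   S1     S1   S3 
   S2     S3   S4 
   S3     S3   S5 
   S4     S4   S6 
   S5     S5   S7 
   S6     S6   S8 
   S7     S7   S9 
 * S8     S8  S10 
   S9     S9  S11 
 * S10   S10  S10 
   S11   S11  S11 
(> = start, * = accepting)

start=S0 accept=S8,S10 S0-p->S1 S0-q->S2 S1-p->S1 S1-q->S3 S2-p->S3 S2-q->S4 S3-p->S3 S3-q->S5 S4-p->S4 S4-q->S6 S5-p->S5 S5-q->S7 S6-p->S6 S6-q->S8 S7-p->S7 S7-q->S9 S8-p->S8 S8-q->S10 S9-p->S9 S9-q->S11 S10-p->S10 S10-q->S10 S11-p->S11 S11-q->S11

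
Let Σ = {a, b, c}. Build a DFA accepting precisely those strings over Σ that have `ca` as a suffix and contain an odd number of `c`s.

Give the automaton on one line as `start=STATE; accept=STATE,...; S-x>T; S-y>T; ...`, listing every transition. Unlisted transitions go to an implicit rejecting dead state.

start=S0; accept=S2; S0-a>S0; S0-b>S0; S0-c>S1; S1-a>S2; S1-b>S3; S1-c>S0; S2-a>S3; S2-b>S3; S2-c>S0; S3-a>S3; S3-b>S3; S3-c>S0

Handle the two conditions separately and then intersect. One (3 states) tracks how much of the suffix `ca` has currently been matched; the other (2 states) tracks the count of `c`s modulo 2. Each combined state is a pair, one component from each; accept when both components accept. After merging equivalent states the machine shrinks.
A 4-state machine:
        a   b   c  
>  S0   S0  S0  S1 
   S1   S2  S3  S0 
 * S2   S3  S3  S0 
   S3   S3  S3  S0 
(> = start, * = accepting)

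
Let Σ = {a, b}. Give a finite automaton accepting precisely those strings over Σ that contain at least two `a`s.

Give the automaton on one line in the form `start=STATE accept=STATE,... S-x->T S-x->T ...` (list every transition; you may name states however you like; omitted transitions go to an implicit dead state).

Count `a`s, saturating at 3: states s0 through s2 mean 0 through 2 `a`s seen; s3 means more than 2. Each `a` increments (capped at s3); other symbols loop. Accept from {s2, s3}.
A 4-state machine:
        a   b  
>  s0   s1  s0 
   s1   s2  s1 
 * s2   s3  s2 
 * s3   s3  s3 
(> = start, * = accepting)

start=s0 accept=s2,s3 s0-a->s1 s0-b->s0 s1-a->s2 s1-b->s1 s2-a->s3 s2-b->s2 s3-a->s3 s3-b->s3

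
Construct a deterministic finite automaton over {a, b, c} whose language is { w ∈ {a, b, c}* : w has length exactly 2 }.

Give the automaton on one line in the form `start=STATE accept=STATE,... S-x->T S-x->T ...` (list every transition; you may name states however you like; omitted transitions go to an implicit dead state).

start=q0 accept=q2 q0-a->q1 q0-b->q1 q0-c->q1 q1-a->q2 q1-b->q2 q1-c->q2 q2-a->q3 q2-b->q3 q2-c->q3 q3-a->q3 q3-b->q3 q3-c->q3

Count input length up to 3: every symbol moves from q0 toward q3, which means 'more than 2' and absorbs. Accept from {q2}.
A 4-state machine:
        a   b   c  
>  q0   q1  q1  q1 
   q1   q2  q2  q2 
 * q2   q3  q3  q3 
   q3   q3  q3  q3 
(> = start, * = accepting)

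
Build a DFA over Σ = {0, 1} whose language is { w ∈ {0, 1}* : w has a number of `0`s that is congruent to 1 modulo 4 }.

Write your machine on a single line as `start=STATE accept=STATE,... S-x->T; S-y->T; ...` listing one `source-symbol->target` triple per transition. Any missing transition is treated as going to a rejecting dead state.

start=q0; accept=q1; q0-0->q1; q0-1->q0; q1-0->q2; q1-1->q1; q2-0->q3; q2-1->q2; q3-0->q0; q3-1->q3

The only thing that matters is how many `0`s have appeared, reduced mod 4. Use one state per residue: q0 for 0, …, q3 for 3. Reading `0` moves to the next residue; anything else stays put. q1 is accepting.
A 4-state machine:
        0   1  
>  q0   q1  q0 
 * q1   q2  q1 
   q2   q3  q2 
   q3   q0  q3 
(> = start, * = accepting)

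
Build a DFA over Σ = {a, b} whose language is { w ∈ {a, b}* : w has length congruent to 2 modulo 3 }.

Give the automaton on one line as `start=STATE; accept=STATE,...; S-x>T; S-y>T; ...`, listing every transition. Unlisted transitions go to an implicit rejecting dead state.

start=S0; accept=S2; S0-a>S1; S0-b>S1; S1-a>S2; S1-b>S2; S2-a>S0; S2-b>S0

Count input length modulo 3: every symbol advances one step around the cycle S0 → S1 → S2 → S0. Accept at S2.
        a   b  
>  S0   S1  S1 
   S1   S2  S2 
 * S2   S0  S0 
(> = start, * = accepting)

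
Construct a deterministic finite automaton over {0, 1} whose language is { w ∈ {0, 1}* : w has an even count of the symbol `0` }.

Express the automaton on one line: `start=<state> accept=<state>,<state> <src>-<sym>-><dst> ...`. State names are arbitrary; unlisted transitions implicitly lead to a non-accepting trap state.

The only thing that matters is how many `0`s have appeared, reduced mod 2. Use one state per residue: q0 for 0, …, q1 for 1. Reading `0` moves to the next residue; anything else stays put. q0 is accepting.
        0   1  
>* q0   q1  q0 
   q1   q0  q1 
(> = start, * = accepting)

start=q0 accept=q0 q0-0->q1 q0-1->q0 q1-0->q0 q1-1->q1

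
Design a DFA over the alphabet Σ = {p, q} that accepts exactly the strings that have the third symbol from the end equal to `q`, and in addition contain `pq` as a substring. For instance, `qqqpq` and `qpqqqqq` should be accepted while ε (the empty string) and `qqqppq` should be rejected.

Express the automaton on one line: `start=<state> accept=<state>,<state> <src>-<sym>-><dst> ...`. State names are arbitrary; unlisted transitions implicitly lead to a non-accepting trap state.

start=s0 accept=s12,s15,s16,s17 s0-p->s1 s0-q->s2 s1-p->s3 s1-q->s4 s2-p->s5 s2-q->s6 s3-p->s7 s3-q->s8 s4-p->s9 s4-q->s10 s5-p->s11 s5-q->s12 s6-p->s13 s6-q->s14 s7-p->s7 s7-q->s8 s8-p->s9 s8-q->s10 s9-p->s15 s9-q->s12 s10-p->s16 s10-q->s17 s11-p->s7 s11-q->s8 s12-p->s9 s12-q->s10 s13-p->s11 s13-q->s12 s14-p->s13 s14-q->s14 s15-p->s18 s15-q->s8 s16-p->s15 s16-q->s12 s17-p->s16 s17-q->s17 s18-p->s18 s18-q->s8

Run two small machines in parallel and take their product. The first has 15 states tracking the last 3 symbols read; the second has 3 states tracking whether and how much of `pq` has been seen. A product state is a pair (one from each), accepting exactly when both do.
A 19-state machine:
          p    q  
>  s0     s1   s2 
   s1     s3   s4 
   s2     s5   s6 
   s3     s7   s8 
   s4     s9  s10 
   s5    s11  s12 
   s6    s13  s14 
   s7     s7   s8 
   s8     s9  s10 
   s9    s15  s12 
   s10   s16  s17 
   s11    s7   s8 
 * s12    s9  s10 
   s13   s11  s12 
   s14   s13  s14 
 * s15   s18   s8 
 * s16   s15  s12 
 * s17   s16  s17 
   s18   s18   s8 
(> = start, * = accepting)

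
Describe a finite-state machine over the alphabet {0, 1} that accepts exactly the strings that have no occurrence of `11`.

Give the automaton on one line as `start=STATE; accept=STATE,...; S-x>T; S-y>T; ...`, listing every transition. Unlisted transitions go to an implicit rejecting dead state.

This is the complement of 'contains `11`'. Use the same substring-matching states — q0 through q2 holding how much of `11` has just been matched — but flip the accepting set: everything except the trap q2 accepts.
With 3 states:
        0   1  
>* q0   q0  q1 
 * q1   q0  q2 
   q2   q2  q2 
(> = start, * = accepting)

start=q0; accept=q0,q1; q0-0>q0; q0-1>q1; q1-0>q0; q1-1>q2; q2-0>q2; q2-1>q2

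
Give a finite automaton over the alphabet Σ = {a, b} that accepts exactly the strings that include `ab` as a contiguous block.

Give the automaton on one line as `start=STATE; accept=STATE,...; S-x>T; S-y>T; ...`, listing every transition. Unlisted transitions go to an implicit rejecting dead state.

Track how much of `ab` has been matched so far: state s0 is no progress, s2 is the absorbing accept state reached once `ab` has occurred. Intermediate states record partial matches; on a mismatch, fall back to the longest reusable overlap.
A 3-state machine:
        a   b  
>  s0   s1  s0 
   s1   s1  s2 
 * s2   s2  s2 
(> = start, * = accepting)

start=s0; accept=s2; s0-a>s1; s0-b>s0; s1-a>s1; s1-b>s2; s2-a>s2; s2-b>s2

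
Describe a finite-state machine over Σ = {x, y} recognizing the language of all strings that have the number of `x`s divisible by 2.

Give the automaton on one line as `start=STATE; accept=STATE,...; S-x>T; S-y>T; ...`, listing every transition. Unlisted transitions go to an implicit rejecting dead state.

The only thing that matters is how many `x`s have appeared, reduced mod 2. Use one state per residue: S0 for 0, …, S1 for 1. Reading `x` moves to the next residue; anything else stays put. S0 is accepting.
A 2-state machine:
        x   y  
>* S0   S1  S0 
   S1   S0  S1 
(> = start, * = accepting)

start=S0; accept=S0; S0-x>S1; S0-y>S0; S1-x>S0; S1-y>S1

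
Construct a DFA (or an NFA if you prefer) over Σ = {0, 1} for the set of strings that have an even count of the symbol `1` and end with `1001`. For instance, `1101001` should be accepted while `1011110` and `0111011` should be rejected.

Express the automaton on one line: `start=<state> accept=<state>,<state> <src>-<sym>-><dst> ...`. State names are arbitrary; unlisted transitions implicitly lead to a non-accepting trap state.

Handle the two conditions separately and then intersect. One (2 states) tracks the count of `1`s modulo 2; the other (5 states) tracks how much of the suffix `1001` has currently been matched. Each combined state is a pair, one component from each; accept when both components accept.
With 10 states:
       0  1 
>  A   A  B 
   B   C  D 
   C   E  D 
   D   F  B 
   E   G  H 
   F   I  B 
   G   G  D 
 * H   F  B 
   I   A  J 
   J   C  D 
(> = start, * = accepting)

start=A accept=H A-0->A A-1->B B-0->C B-1->D C-0->E C-1->D D-0->F D-1->B E-0->G E-1->H F-0->I F-1->B G-0->G G-1->D H-0->F H-1->B I-0->A I-1->J J-0->C J-1->D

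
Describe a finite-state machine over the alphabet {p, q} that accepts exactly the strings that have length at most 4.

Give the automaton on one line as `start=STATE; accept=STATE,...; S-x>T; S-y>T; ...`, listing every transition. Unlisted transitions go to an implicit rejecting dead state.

start=A; accept=A,B,C,D,E; A-p>B; A-q>B; B-p>C; B-q>C; C-p>D; C-q>D; D-p>E; D-q>E; E-p>F; E-q>F; F-p>F; F-q>F

Count input length up to 5: every symbol moves from A toward F, which means 'more than 4' and absorbs. Accept from {A, B, C, D, E}.
       p  q 
>* A   B  B 
 * B   C  C 
 * C   D  D 
 * D   E  E 
 * E   F  F 
   F   F  F 
(> = start, * = accepting)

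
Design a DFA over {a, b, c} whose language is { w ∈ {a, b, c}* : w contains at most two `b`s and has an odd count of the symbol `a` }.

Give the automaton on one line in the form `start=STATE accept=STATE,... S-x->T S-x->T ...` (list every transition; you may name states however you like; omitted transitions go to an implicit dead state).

start=q0 accept=q1,q3,q5 q0-a->q1 q0-b->q2 q0-c->q0 q1-a->q0 q1-b->q3 q1-c->q1 q2-a->q3 q2-b->q4 q2-c->q2 q3-a->q2 q3-b->q5 q3-c->q3 q4-a->q5 q4-b->q6 q4-c->q4 q5-a->q4 q5-b->q7 q5-c->q5 q6-a->q7 q6-b->q6 q6-c->q6 q7-a->q6 q7-b->q7 q7-c->q7

Run two small machines in parallel and take their product. The first has 4 states tracking the count of `b`s, saturating at 3; the second has 2 states tracking the count of `a`s modulo 2. A product state is a pair (one from each), accepting exactly when both do.
An 8-state machine:
        a   b   c  
>  q0   q1  q2  q0 
 * q1   q0  q3  q1 
   q2   q3  q4  q2 
 * q3   q2  q5  q3 
   q4   q5  q6  q4 
 * q5   q4  q7  q5 
   q6   q7  q6  q6 
   q7   q6  q7  q7 
(> = start, * = accepting)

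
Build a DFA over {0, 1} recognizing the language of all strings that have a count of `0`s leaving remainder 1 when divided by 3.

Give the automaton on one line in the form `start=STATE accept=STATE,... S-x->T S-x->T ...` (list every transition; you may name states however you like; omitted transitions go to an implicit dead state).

Keep the running count of `0`s modulo 3: each `0` advances along the cycle A → B → C → A while other symbols loop. Accept at B.
A 3-state machine:
       0  1 
>  A   B  A 
 * B   C  B 
   C   A  C 
(> = start, * = accepting)

start=A accept=B A-0->B A-1->A B-0->C B-1->B C-0->A C-1->C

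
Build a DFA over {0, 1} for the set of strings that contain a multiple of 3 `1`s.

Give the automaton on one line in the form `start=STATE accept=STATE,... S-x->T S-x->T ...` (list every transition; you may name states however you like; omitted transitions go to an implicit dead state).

start=q0 accept=q0 q0-0->q0 q0-1->q1 q1-0->q1 q1-1->q2 q2-0->q2 q2-1->q0

Keep the running count of `1`s modulo 3: each `1` advances along the cycle q0 → q1 → q2 → q0 while other symbols loop. Accept at q0.
        0   1  
>* q0   q0  q1 
   q1   q1  q2 
   q2   q2  q0 
(> = start, * = accepting)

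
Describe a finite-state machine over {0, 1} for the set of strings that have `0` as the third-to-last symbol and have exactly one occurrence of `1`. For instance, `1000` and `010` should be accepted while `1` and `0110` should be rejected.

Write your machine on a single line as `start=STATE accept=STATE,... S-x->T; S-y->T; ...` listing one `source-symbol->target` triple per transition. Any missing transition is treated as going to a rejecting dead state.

start=A; accept=H,I,K; A-0->B; A-1->C; B-0->D; B-1->E; C-0->F; C-1->G; D-0->D; D-1->H; E-0->I; E-1->G; F-0->J; F-1->G; G-0->G; G-1->G; H-0->I; H-1->G; I-0->J; I-1->G; J-0->K; J-1->G; K-0->K; K-1->G

Build one automaton per condition and run them in lockstep. The first has 15 states tracking the last 3 symbols read; the second has 3 states tracking the count of `1`s, saturating at 2. A product state is a pair (one from each), accepting exactly when both do. Minimizing collapses redundant product states.
11 states suffice.
       0  1 
>  A   B  C 
   B   D  E 
   C   F  G 
   D   D  H 
   E   I  G 
   F   J  G 
   G   G  G 
 * H   I  G 
 * I   J  G 
   J   K  G 
 * K   K  G 
(> = start, * = accepting)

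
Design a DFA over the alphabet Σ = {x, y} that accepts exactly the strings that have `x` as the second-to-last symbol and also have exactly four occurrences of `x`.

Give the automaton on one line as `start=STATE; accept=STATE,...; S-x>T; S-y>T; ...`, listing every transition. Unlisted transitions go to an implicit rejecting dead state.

Handle the two conditions separately and then intersect. The first has 7 states tracking the last 2 symbols read; the second has 6 states tracking the count of `x`s, saturating at 5. A product state is a pair (one from each), accepting exactly when both do.
23 states suffice.
          x    y  
>  q0     q1   q2 
   q1     q3   q4 
   q2     q5   q6 
   q3     q7   q8 
   q4     q9  q10 
   q5     q3   q4 
   q6     q5   q6 
   q7    q11  q12 
   q8    q13  q14 
   q9     q7   q8 
   q10    q9  q10 
 * q11   q15  q16 
   q12   q17  q18 
   q13   q11  q12 
   q14   q13  q14 
   q15   q15  q19 
 * q16   q20  q21 
   q17   q15  q16 
   q18   q17  q18 
   q19   q20  q22 
   q20   q15  q19 
   q21   q20  q21 
   q22   q20  q22 
(> = start, * = accepting)

start=q0; accept=q11,q16; q0-x>q1; q0-y>q2; q1-x>q3; q1-y>q4; q2-x>q5; q2-y>q6; q3-x>q7; q3-y>q8; q4-x>q9; q4-y>q10; q5-x>q3; q5-y>q4; q6-x>q5; q6-y>q6; q7-x>q11; q7-y>q12; q8-x>q13; q8-y>q14; q9-x>q7; q9-y>q8; q10-x>q9; q10-y>q10; q11-x>q15; q11-y>q16; q12-x>q17; q12-y>q18; q13-x>q11; q13-y>q12; q14-x>q13; q14-y>q14; q15-x>q15; q15-y>q19; q16-x>q20; q16-y>q21; q17-x>q15; q17-y>q16; q18-x>q17; q18-y>q18; q19-x>q20; q19-y>q22; q20-x>q15; q20-y>q19; q21-x>q20; q21-y>q21; q22-x>q20; q22-y>q22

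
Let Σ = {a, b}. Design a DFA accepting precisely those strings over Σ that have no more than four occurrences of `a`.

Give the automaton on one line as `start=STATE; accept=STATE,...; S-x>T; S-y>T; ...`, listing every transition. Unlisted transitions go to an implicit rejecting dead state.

start=q0; accept=q0,q1,q2,q3,q4; q0-a>q1; q0-b>q0; q1-a>q2; q1-b>q1; q2-a>q3; q2-b>q2; q3-a>q4; q3-b>q3; q4-a>q5; q4-b>q4; q5-a>q5; q5-b>q5

Count `a`s, saturating at 5: states q0 through q4 mean 0 through 4 `a`s seen; q5 means more than 4. Each `a` increments (capped at q5); other symbols loop. Accept from {q0, q1, q2, q3, q4}.
A 6-state machine:
        a   b  
>* q0   q1  q0 
 * q1   q2  q1 
 * q2   q3  q2 
 * q3   q4  q3 
 * q4   q5  q4 
   q5   q5  q5 
(> = start, * = accepting)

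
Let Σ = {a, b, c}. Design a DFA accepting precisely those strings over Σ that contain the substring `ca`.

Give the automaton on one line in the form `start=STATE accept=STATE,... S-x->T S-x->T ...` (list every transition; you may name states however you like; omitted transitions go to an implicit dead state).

Track how much of `ca` has been matched so far: state S0 is no progress, S2 is the absorbing accept state reached once `ca` has occurred. Intermediate states record partial matches; on a mismatch, fall back to the longest reusable overlap.
        a   b   c  
>  S0   S0  S0  S1 
   S1   S2  S0  S1 
 * S2   S2  S2  S2 
(> = start, * = accepting)

start=S0 accept=S2 S0-a->S0 S0-b->S0 S0-c->S1 S1-a->S2 S1-b->S0 S1-c->S1 S2-a->S2 S2-b->S2 S2-c->S2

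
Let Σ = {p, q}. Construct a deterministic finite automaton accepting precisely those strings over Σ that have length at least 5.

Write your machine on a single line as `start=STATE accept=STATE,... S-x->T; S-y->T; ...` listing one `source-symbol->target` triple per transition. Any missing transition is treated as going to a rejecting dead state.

We only need to distinguish lengths 0, 1, …, 5, and '>5'. Chain S0 → S1 → S2 → S3 → S4 → S5 → S6 on every symbol, with S6 looping. Accepting states: {S5, S6}.
A 7-state machine:
        p   q  
>  S0   S1  S1 
   S1   S2  S2 
   S2   S3  S3 
   S3   S4  S4 
   S4   S5  S5 
 * S5   S6  S6 
 * S6   S6  S6 
(> = start, * = accepting)

start=S0; accept=S5,S6; S0-p->S1; S0-q->S1; S1-p->S2; S1-q->S2; S2-p->S3; S2-q->S3; S3-p->S4; S3-q->S4; S4-p->S5; S4-q->S5; S5-p->S6; S5-q->S6; S6-p->S6; S6-q->S6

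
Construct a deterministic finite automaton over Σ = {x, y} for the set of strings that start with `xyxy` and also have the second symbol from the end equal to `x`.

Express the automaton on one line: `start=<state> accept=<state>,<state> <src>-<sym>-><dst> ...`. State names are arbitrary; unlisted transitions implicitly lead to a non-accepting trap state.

start=q0 accept=q9,q12 q0-x->q1 q0-y->q2 q1-x->q3 q1-y->q4 q2-x->q5 q2-y->q6 q3-x->q3 q3-y->q7 q4-x->q8 q4-y->q6 q5-x->q3 q5-y->q7 q6-x->q5 q6-y->q6 q7-x->q5 q7-y->q6 q8-x->q3 q8-y->q9 q9-x->q10 q9-y->q11 q10-x->q12 q10-y->q9 q11-x->q10 q11-y->q11 q12-x->q12 q12-y->q9

Handle the two conditions separately and then intersect. The first has 6 states tracking whether the input so far still matches the prefix `xyxy`; the second has 7 states tracking the last 2 symbols read. A product state is a pair (one from each), accepting exactly when both do.
With 13 states:
          x    y  
>  q0     q1   q2 
   q1     q3   q4 
   q2     q5   q6 
   q3     q3   q7 
   q4     q8   q6 
   q5     q3   q7 
   q6     q5   q6 
   q7     q5   q6 
   q8     q3   q9 
 * q9    q10  q11 
   q10   q12   q9 
   q11   q10  q11 
 * q12   q12   q9 
(> = start, * = accepting)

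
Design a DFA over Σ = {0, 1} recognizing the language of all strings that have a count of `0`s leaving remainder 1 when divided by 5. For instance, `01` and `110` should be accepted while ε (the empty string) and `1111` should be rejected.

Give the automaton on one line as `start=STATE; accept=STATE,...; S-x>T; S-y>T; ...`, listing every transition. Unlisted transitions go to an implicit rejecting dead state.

The only thing that matters is how many `0`s have appeared, reduced mod 5. Use one state per residue: A for 0, …, E for 4. Reading `0` moves to the next residue; anything else stays put. B is accepting.
5 states suffice.
       0  1 
>  A   B  A 
 * B   C  B 
   C   D  C 
   D   E  D 
   E   A  E 
(> = start, * = accepting)

start=A; accept=B; A-0>B; A-1>A; B-0>C; B-1>B; C-0>D; C-1>C; D-0>E; D-1>D; E-0>A; E-1>E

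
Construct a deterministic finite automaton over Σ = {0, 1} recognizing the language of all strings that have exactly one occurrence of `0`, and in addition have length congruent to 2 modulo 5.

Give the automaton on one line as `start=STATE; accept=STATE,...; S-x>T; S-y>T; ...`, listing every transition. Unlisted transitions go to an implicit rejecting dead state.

Run two small machines in parallel and take their product. The first has 3 states tracking the count of `0`s, saturating at 2; the second has 5 states tracking the input length modulo 5. A product state is a pair (one from each), accepting exactly when both do.
          0    1  
>  q0     q1   q2 
   q1     q3   q4 
   q2     q4   q5 
   q3     q6   q6 
 * q4     q6   q7 
   q5     q7   q8 
   q6     q9   q9 
   q7     q9  q10 
   q8    q10  q11 
   q9    q12  q12 
   q10   q12  q13 
   q11   q13   q0 
   q12   q14  q14 
   q13   q14   q1 
   q14    q3   q3 
(> = start, * = accepting)

start=q0; accept=q4; q0-0>q1; q0-1>q2; q1-0>q3; q1-1>q4; q2-0>q4; q2-1>q5; q3-0>q6; q3-1>q6; q4-0>q6; q4-1>q7; q5-0>q7; q5-1>q8; q6-0>q9; q6-1>q9; q7-0>q9; q7-1>q10; q8-0>q10; q8-1>q11; q9-0>q12; q9-1>q12; q10-0>q12; q10-1>q13; q11-0>q13; q11-1>q0; q12-0>q14; q12-1>q14; q13-0>q14; q13-1>q1; q14-0>q3; q14-1>q3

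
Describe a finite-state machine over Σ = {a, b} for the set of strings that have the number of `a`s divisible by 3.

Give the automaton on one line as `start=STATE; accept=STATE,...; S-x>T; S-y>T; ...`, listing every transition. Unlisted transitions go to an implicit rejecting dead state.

start=q0; accept=q0; q0-a>q1; q0-b>q0; q1-a>q2; q1-b>q1; q2-a>q0; q2-b>q2

The only thing that matters is how many `a`s have appeared, reduced mod 3. Use one state per residue: q0 for 0, …, q2 for 2. Reading `a` moves to the next residue; anything else stays put. q0 is accepting.
3 states suffice.
        a   b  
>* q0   q1  q0 
   q1   q2  q1 
   q2   q0  q2 
(> = start, * = accepting)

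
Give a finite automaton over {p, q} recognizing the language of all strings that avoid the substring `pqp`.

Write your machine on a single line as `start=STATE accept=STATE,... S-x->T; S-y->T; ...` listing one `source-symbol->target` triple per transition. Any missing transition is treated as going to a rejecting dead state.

Track partial matches of the forbidden pattern `pqp`. State S3 is a dead state reached once `pqp` has occurred; every other state accepts. S0 means no part of `pqp` is currently matched.
4 states suffice.
        p   q  
>* S0   S1  S0 
 * S1   S1  S2 
 * S2   S3  S0 
   S3   S3  S3 
(> = start, * = accepting)

start=S0; accept=S0,S1,S2; S0-p->S1; S0-q->S0; S1-p->S1; S1-q->S2; S2-p->S3; S2-q->S0; S3-p->S3; S3-q->S3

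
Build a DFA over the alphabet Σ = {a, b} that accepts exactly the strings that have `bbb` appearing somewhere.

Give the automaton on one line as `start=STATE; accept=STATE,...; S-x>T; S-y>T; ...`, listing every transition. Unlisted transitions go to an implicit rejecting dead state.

States q0..q2 record the length of the longest prefix of `bbb` that matches the current input suffix. Reaching q3 means `bbb` has been seen, and we stay there forever. Accept from q3.
With 4 states:
        a   b  
>  q0   q0  q1 
   q1   q0  q2 
   q2   q0  q3 
 * q3   q3  q3 
(> = start, * = accepting)

start=q0; accept=q3; q0-a>q0; q0-b>q1; q1-a>q0; q1-b>q2; q2-a>q0; q2-b>q3; q3-a>q3; q3-b>q3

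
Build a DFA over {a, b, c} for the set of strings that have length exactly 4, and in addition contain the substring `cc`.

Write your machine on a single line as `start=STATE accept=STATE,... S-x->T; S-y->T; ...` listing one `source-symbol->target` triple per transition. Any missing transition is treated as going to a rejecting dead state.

start=s0; accept=s11; s0-a->s1; s0-b->s1; s0-c->s2; s1-a->s3; s1-b->s3; s1-c->s4; s2-a->s3; s2-b->s3; s2-c->s5; s3-a->s6; s3-b->s6; s3-c->s7; s4-a->s6; s4-b->s6; s4-c->s8; s5-a->s8; s5-b->s8; s5-c->s8; s6-a->s9; s6-b->s9; s6-c->s10; s7-a->s9; s7-b->s9; s7-c->s11; s8-a->s11; s8-b->s11; s8-c->s11; s9-a->s12; s9-b->s12; s9-c->s13; s10-a->s12; s10-b->s12; s10-c->s14; s11-a->s14; s11-b->s14; s11-c->s14; s12-a->s12; s12-b->s12; s12-c->s13; s13-a->s12; s13-b->s12; s13-c->s14; s14-a->s14; s14-b->s14; s14-c->s14

Handle the two conditions separately and then intersect. One (6 states) tracks the input length, saturating at 5; the other (3 states) tracks whether and how much of `cc` has been seen. Each combined state is a pair, one component from each; accept when both components accept.
A 15-state machine:
          a    b    c  
>  s0     s1   s1   s2 
   s1     s3   s3   s4 
   s2     s3   s3   s5 
   s3     s6   s6   s7 
   s4     s6   s6   s8 
   s5     s8   s8   s8 
   s6     s9   s9  s10 
   s7     s9   s9  s11 
   s8    s11  s11  s11 
   s9    s12  s12  s13 
   s10   s12  s12  s14 
 * s11   s14  s14  s14 
   s12   s12  s12  s13 
   s13   s12  s12  s14 
   s14   s14  s14  s14 
(> = start, * = accepting)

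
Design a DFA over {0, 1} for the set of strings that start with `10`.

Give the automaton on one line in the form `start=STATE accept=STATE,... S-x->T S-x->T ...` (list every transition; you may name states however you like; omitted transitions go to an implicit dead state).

start=S0 accept=S2 S0-0->S3 S0-1->S1 S1-0->S2 S1-1->S3 S2-0->S2 S2-1->S2 S3-0->S3 S3-1->S3

Check the first 2 symbols one by one: S0 through S1 record how many have matched `10` so far; any wrong symbol goes to the dead state S3. After all 2 match we enter the accepting sink S2.
A 4-state machine:
        0   1  
>  S0   S3  S1 
   S1   S2  S3 
 * S2   S2  S2 
   S3   S3  S3 
(> = start, * = accepting)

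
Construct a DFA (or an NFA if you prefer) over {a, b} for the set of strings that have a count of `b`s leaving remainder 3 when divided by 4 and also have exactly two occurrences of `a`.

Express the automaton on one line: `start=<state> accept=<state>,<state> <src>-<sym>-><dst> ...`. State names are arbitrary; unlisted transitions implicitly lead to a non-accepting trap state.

Handle the two conditions separately and then intersect. The first has 4 states tracking the count of `b`s modulo 4; the second has 4 states tracking the count of `a`s, saturating at 3. A product state is a pair (one from each), accepting exactly when both do.
16 states suffice.
          a    b  
>  q0     q1   q2 
   q1     q3   q4 
   q2     q4   q5 
   q3     q6   q7 
   q4     q7   q8 
   q5     q8   q9 
   q6     q6  q10 
   q7    q10  q11 
   q8    q11  q12 
   q9    q12   q0 
   q10   q10  q13 
   q11   q13  q14 
   q12   q14   q1 
   q13   q13  q15 
 * q14   q15   q3 
   q15   q15   q6 
(> = start, * = accepting)

start=q0 accept=q14 q0-a->q1 q0-b->q2 q1-a->q3 q1-b->q4 q2-a->q4 q2-b->q5 q3-a->q6 q3-b->q7 q4-a->q7 q4-b->q8 q5-a->q8 q5-b->q9 q6-a->q6 q6-b->q10 q7-a->q10 q7-b->q11 q8-a->q11 q8-b->q12 q9-a->q12 q9-b->q0 q10-a->q10 q10-b->q13 q11-a->q13 q11-b->q14 q12-a->q14 q12-b->q1 q13-a->q13 q13-b->q15 q14-a->q15 q14-b->q3 q15-a->q15 q15-b->q6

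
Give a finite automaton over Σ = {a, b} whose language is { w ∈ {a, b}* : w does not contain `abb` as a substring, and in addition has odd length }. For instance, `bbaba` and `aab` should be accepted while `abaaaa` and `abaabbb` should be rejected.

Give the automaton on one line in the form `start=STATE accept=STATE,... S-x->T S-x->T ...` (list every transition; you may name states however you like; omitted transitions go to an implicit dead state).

Build one automaton per condition and run them in lockstep. One (4 states) tracks partial matches of the forbidden pattern `abb`; the other (2 states) tracks the input length modulo 2. Each combined state is a pair, one component from each; accept when both components accept. After merging equivalent states the machine shrinks.
        a   b  
>  q0   q1  q2 
 * q1   q3  q4 
 * q2   q3  q0 
   q3   q1  q5 
   q4   q1  q6 
 * q5   q3  q6 
   q6   q6  q6 
(> = start, * = accepting)

start=q0 accept=q1,q2,q5 q0-a->q1 q0-b->q2 q1-a->q3 q1-b->q4 q2-a->q3 q2-b->q0 q3-a->q1 q3-b->q5 q4-a->q1 q4-b->q6 q5-a->q3 q5-b->q6 q6-a->q6 q6-b->q6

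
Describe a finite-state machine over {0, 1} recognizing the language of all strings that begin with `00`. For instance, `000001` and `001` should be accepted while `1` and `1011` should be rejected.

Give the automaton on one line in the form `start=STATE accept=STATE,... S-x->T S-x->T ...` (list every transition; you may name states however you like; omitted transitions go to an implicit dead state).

Check the first 2 symbols one by one: S0 through S1 record how many have matched `00` so far; any wrong symbol goes to the dead state S3. After all 2 match we enter the accepting sink S2.
With 4 states:
        0   1  
>  S0   S1  S3 
   S1   S2  S3 
 * S2   S2  S2 
   S3   S3  S3 
(> = start, * = accepting)

start=S0 accept=S2 S0-0->S1 S0-1->S3 S1-0->S2 S1-1->S3 S2-0->S2 S2-1->S2 S3-0->S3 S3-1->S3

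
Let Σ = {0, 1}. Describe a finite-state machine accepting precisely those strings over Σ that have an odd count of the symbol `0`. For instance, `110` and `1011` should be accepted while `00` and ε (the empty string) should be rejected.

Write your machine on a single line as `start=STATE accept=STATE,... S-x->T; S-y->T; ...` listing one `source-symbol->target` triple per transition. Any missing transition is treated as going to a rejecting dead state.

The only thing that matters is how many `0`s have appeared, reduced mod 2. Use one state per residue: S0 for 0, …, S1 for 1. Reading `0` moves to the next residue; anything else stays put. S1 is accepting.
With 2 states:
        0   1  
>  S0   S1  S0 
 * S1   S0  S1 
(> = start, * = accepting)

start=S0; accept=S1; S0-0->S1; S0-1->S0; S1-0->S0; S1-1->S1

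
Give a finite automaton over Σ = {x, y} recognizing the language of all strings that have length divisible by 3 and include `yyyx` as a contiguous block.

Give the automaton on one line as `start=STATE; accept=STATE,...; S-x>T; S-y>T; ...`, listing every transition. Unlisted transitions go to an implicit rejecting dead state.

Handle the two conditions separately and then intersect. The first has 3 states tracking the input length modulo 3; the second has 5 states tracking whether and how much of `yyyx` has been seen. A product state is a pair (one from each), accepting exactly when both do.
15 states suffice.
       x  y 
>  A   B  C 
   B   D  E 
   C   D  F 
   D   A  G 
   E   A  H 
   F   A  I 
   G   B  J 
   H   B  K 
   I   L  K 
   J   D  M 
   K   N  M 
   L   N  N 
   M   O  I 
   N   O  O 
 * O   L  L 
(> = start, * = accepting)

start=A; accept=O; A-x>B; A-y>C; B-x>D; B-y>E; C-x>D; C-y>F; D-x>A; D-y>G; E-x>A; E-y>H; F-x>A; F-y>I; G-x>B; G-y>J; H-x>B; H-y>K; I-x>L; I-y>K; J-x>D; J-y>M; K-x>N; K-y>M; L-x>N; L-y>N; M-x>O; M-y>I; N-x>O; N-y>O; O-x>L; O-y>L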